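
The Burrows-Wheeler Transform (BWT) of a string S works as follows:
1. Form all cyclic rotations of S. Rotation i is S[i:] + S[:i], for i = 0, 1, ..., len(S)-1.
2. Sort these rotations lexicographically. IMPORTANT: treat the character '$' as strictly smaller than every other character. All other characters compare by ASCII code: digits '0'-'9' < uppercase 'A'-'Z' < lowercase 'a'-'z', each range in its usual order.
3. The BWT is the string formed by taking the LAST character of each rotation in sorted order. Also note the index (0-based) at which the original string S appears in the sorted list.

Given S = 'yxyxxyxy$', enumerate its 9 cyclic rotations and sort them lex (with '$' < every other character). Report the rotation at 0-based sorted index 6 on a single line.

Answer: yxxyxy$yx

Derivation:
All 9 rotations (rotation i = S[i:]+S[:i]):
  rot[0] = yxyxxyxy$
  rot[1] = xyxxyxy$y
  rot[2] = yxxyxy$yx
  rot[3] = xxyxy$yxy
  rot[4] = xyxy$yxyx
  rot[5] = yxy$yxyxx
  rot[6] = xy$yxyxxy
  rot[7] = y$yxyxxyx
  rot[8] = $yxyxxyxy
Sorted (with $ < everything):
  sorted[0] = $yxyxxyxy
  sorted[1] = xxyxy$yxy
  sorted[2] = xy$yxyxxy
  sorted[3] = xyxxyxy$y
  sorted[4] = xyxy$yxyx
  sorted[5] = y$yxyxxyx
  sorted[6] = yxxyxy$yx
  sorted[7] = yxy$yxyxx
  sorted[8] = yxyxxyxy$
sorted[6] = yxxyxy$yx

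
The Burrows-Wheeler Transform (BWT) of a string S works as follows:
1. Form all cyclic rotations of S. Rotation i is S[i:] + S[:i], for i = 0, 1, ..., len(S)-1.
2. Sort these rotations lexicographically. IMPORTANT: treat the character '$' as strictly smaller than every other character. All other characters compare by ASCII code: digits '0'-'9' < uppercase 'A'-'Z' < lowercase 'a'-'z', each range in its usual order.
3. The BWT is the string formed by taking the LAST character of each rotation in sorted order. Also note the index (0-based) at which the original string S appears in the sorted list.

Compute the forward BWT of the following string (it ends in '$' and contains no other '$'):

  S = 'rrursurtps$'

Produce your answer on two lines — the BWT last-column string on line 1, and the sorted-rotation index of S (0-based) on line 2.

Answer: st$uurprrrs
2

Derivation:
All 11 rotations (rotation i = S[i:]+S[:i]):
  rot[0] = rrursurtps$
  rot[1] = rursurtps$r
  rot[2] = ursurtps$rr
  rot[3] = rsurtps$rru
  rot[4] = surtps$rrur
  rot[5] = urtps$rrurs
  rot[6] = rtps$rrursu
  rot[7] = tps$rrursur
  rot[8] = ps$rrursurt
  rot[9] = s$rrursurtp
  rot[10] = $rrursurtps
Sorted (with $ < everything):
  sorted[0] = $rrursurtps  (last char: 's')
  sorted[1] = ps$rrursurt  (last char: 't')
  sorted[2] = rrursurtps$  (last char: '$')
  sorted[3] = rsurtps$rru  (last char: 'u')
  sorted[4] = rtps$rrursu  (last char: 'u')
  sorted[5] = rursurtps$r  (last char: 'r')
  sorted[6] = s$rrursurtp  (last char: 'p')
  sorted[7] = surtps$rrur  (last char: 'r')
  sorted[8] = tps$rrursur  (last char: 'r')
  sorted[9] = ursurtps$rr  (last char: 'r')
  sorted[10] = urtps$rrurs  (last char: 's')
Last column: st$uurprrrs
Original string S is at sorted index 2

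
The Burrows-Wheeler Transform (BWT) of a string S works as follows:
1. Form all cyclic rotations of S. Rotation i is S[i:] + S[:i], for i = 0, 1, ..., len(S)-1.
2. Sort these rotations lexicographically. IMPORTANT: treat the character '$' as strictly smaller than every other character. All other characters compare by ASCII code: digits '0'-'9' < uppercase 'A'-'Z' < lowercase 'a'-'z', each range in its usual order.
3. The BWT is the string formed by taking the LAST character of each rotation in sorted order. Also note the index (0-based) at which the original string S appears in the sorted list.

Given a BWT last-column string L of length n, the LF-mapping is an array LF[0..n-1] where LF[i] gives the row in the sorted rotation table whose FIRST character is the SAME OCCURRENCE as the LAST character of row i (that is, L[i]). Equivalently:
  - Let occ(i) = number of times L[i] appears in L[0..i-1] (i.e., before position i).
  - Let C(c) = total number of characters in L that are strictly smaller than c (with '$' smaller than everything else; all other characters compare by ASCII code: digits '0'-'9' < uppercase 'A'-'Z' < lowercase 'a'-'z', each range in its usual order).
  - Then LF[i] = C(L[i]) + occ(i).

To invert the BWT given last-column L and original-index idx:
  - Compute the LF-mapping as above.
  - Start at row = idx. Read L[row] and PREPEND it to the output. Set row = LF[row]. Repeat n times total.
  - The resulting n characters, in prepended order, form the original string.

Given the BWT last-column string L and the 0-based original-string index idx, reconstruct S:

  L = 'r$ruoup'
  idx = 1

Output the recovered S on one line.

Answer: orpuur$

Derivation:
LF mapping: 3 0 4 5 1 6 2
Walk LF starting at row 1, prepending L[row]:
  step 1: row=1, L[1]='$', prepend. Next row=LF[1]=0
  step 2: row=0, L[0]='r', prepend. Next row=LF[0]=3
  step 3: row=3, L[3]='u', prepend. Next row=LF[3]=5
  step 4: row=5, L[5]='u', prepend. Next row=LF[5]=6
  step 5: row=6, L[6]='p', prepend. Next row=LF[6]=2
  step 6: row=2, L[2]='r', prepend. Next row=LF[2]=4
  step 7: row=4, L[4]='o', prepend. Next row=LF[4]=1
Reversed output: orpuur$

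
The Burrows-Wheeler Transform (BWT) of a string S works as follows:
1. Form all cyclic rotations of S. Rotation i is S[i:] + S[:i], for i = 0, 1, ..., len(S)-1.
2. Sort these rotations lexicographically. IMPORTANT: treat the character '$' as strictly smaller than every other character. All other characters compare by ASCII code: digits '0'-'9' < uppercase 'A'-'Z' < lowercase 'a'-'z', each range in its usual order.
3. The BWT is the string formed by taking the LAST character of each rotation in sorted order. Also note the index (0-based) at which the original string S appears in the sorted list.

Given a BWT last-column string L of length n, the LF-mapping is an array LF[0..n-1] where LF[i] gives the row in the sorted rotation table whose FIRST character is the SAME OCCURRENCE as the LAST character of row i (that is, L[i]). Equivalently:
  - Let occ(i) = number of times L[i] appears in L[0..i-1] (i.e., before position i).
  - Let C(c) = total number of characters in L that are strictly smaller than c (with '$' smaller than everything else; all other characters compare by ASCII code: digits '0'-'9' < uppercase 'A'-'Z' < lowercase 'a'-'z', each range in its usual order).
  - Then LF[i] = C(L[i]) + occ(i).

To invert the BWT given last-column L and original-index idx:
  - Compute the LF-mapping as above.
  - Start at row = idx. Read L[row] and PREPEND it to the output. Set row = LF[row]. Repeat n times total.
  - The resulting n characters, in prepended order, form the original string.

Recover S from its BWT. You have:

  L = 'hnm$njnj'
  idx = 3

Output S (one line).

LF mapping: 1 5 4 0 6 2 7 3
Walk LF starting at row 3, prepending L[row]:
  step 1: row=3, L[3]='$', prepend. Next row=LF[3]=0
  step 2: row=0, L[0]='h', prepend. Next row=LF[0]=1
  step 3: row=1, L[1]='n', prepend. Next row=LF[1]=5
  step 4: row=5, L[5]='j', prepend. Next row=LF[5]=2
  step 5: row=2, L[2]='m', prepend. Next row=LF[2]=4
  step 6: row=4, L[4]='n', prepend. Next row=LF[4]=6
  step 7: row=6, L[6]='n', prepend. Next row=LF[6]=7
  step 8: row=7, L[7]='j', prepend. Next row=LF[7]=3
Reversed output: jnnmjnh$

Answer: jnnmjnh$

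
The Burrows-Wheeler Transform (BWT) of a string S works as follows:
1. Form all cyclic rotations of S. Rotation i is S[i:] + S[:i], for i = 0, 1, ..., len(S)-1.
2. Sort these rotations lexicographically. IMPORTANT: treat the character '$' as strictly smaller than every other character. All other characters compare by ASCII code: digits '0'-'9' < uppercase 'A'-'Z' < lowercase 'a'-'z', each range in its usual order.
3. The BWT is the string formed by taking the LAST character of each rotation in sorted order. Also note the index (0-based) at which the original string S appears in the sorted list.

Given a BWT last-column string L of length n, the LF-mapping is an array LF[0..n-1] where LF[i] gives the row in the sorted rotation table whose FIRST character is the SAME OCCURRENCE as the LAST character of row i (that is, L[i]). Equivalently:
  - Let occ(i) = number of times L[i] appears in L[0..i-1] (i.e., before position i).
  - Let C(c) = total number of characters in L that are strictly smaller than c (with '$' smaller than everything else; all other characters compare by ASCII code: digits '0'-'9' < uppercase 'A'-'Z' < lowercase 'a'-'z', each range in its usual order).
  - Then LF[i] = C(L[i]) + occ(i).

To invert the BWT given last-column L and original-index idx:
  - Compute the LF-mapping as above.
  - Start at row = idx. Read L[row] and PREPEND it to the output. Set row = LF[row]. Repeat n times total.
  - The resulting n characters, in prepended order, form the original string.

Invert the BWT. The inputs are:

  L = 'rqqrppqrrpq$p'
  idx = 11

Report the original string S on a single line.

LF mapping: 9 5 6 10 1 2 7 11 12 3 8 0 4
Walk LF starting at row 11, prepending L[row]:
  step 1: row=11, L[11]='$', prepend. Next row=LF[11]=0
  step 2: row=0, L[0]='r', prepend. Next row=LF[0]=9
  step 3: row=9, L[9]='p', prepend. Next row=LF[9]=3
  step 4: row=3, L[3]='r', prepend. Next row=LF[3]=10
  step 5: row=10, L[10]='q', prepend. Next row=LF[10]=8
  step 6: row=8, L[8]='r', prepend. Next row=LF[8]=12
  step 7: row=12, L[12]='p', prepend. Next row=LF[12]=4
  step 8: row=4, L[4]='p', prepend. Next row=LF[4]=1
  step 9: row=1, L[1]='q', prepend. Next row=LF[1]=5
  step 10: row=5, L[5]='p', prepend. Next row=LF[5]=2
  step 11: row=2, L[2]='q', prepend. Next row=LF[2]=6
  step 12: row=6, L[6]='q', prepend. Next row=LF[6]=7
  step 13: row=7, L[7]='r', prepend. Next row=LF[7]=11
Reversed output: rqqpqpprqrpr$

Answer: rqqpqpprqrpr$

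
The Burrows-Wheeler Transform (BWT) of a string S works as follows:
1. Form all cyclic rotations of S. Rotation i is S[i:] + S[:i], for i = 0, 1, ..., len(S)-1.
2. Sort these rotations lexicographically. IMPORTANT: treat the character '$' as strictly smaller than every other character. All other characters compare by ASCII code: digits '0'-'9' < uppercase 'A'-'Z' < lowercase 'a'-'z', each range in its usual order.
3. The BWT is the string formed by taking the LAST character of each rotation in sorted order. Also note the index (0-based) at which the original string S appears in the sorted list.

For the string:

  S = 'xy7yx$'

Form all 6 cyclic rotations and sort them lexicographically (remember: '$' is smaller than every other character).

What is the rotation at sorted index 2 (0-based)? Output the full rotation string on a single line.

All 6 rotations (rotation i = S[i:]+S[:i]):
  rot[0] = xy7yx$
  rot[1] = y7yx$x
  rot[2] = 7yx$xy
  rot[3] = yx$xy7
  rot[4] = x$xy7y
  rot[5] = $xy7yx
Sorted (with $ < everything):
  sorted[0] = $xy7yx
  sorted[1] = 7yx$xy
  sorted[2] = x$xy7y
  sorted[3] = xy7yx$
  sorted[4] = y7yx$x
  sorted[5] = yx$xy7
sorted[2] = x$xy7y

Answer: x$xy7y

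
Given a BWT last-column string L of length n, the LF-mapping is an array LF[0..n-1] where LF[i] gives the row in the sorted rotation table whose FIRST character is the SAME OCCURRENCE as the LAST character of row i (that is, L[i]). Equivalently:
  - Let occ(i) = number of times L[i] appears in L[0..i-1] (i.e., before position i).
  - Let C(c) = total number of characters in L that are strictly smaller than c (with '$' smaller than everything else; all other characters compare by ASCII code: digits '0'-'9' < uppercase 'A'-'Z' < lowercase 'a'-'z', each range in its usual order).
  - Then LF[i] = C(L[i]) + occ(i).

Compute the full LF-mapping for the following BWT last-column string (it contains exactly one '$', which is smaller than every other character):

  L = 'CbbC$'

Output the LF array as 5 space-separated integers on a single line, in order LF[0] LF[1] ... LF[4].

Char counts: '$':1, 'C':2, 'b':2
C (first-col start): C('$')=0, C('C')=1, C('b')=3
L[0]='C': occ=0, LF[0]=C('C')+0=1+0=1
L[1]='b': occ=0, LF[1]=C('b')+0=3+0=3
L[2]='b': occ=1, LF[2]=C('b')+1=3+1=4
L[3]='C': occ=1, LF[3]=C('C')+1=1+1=2
L[4]='$': occ=0, LF[4]=C('$')+0=0+0=0

Answer: 1 3 4 2 0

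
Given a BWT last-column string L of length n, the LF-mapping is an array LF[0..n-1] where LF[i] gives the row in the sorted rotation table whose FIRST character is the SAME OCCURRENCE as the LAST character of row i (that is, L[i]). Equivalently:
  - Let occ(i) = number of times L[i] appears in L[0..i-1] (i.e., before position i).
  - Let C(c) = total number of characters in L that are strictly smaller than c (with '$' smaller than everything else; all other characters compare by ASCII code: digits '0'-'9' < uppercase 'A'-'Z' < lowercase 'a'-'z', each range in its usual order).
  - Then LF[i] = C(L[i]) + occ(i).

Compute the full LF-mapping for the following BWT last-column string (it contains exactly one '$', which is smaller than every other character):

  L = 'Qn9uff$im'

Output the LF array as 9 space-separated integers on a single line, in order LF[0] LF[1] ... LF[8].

Answer: 2 7 1 8 3 4 0 5 6

Derivation:
Char counts: '$':1, '9':1, 'Q':1, 'f':2, 'i':1, 'm':1, 'n':1, 'u':1
C (first-col start): C('$')=0, C('9')=1, C('Q')=2, C('f')=3, C('i')=5, C('m')=6, C('n')=7, C('u')=8
L[0]='Q': occ=0, LF[0]=C('Q')+0=2+0=2
L[1]='n': occ=0, LF[1]=C('n')+0=7+0=7
L[2]='9': occ=0, LF[2]=C('9')+0=1+0=1
L[3]='u': occ=0, LF[3]=C('u')+0=8+0=8
L[4]='f': occ=0, LF[4]=C('f')+0=3+0=3
L[5]='f': occ=1, LF[5]=C('f')+1=3+1=4
L[6]='$': occ=0, LF[6]=C('$')+0=0+0=0
L[7]='i': occ=0, LF[7]=C('i')+0=5+0=5
L[8]='m': occ=0, LF[8]=C('m')+0=6+0=6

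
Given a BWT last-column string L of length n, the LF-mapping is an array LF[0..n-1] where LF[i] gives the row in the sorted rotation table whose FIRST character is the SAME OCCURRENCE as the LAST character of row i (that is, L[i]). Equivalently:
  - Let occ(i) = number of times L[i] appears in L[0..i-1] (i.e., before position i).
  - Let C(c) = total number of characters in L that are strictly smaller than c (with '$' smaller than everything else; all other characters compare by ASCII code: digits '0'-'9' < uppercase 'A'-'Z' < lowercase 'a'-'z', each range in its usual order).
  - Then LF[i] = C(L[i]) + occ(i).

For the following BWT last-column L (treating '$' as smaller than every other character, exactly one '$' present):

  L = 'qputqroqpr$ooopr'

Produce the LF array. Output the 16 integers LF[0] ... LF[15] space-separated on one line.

Answer: 8 5 15 14 9 11 1 10 6 12 0 2 3 4 7 13

Derivation:
Char counts: '$':1, 'o':4, 'p':3, 'q':3, 'r':3, 't':1, 'u':1
C (first-col start): C('$')=0, C('o')=1, C('p')=5, C('q')=8, C('r')=11, C('t')=14, C('u')=15
L[0]='q': occ=0, LF[0]=C('q')+0=8+0=8
L[1]='p': occ=0, LF[1]=C('p')+0=5+0=5
L[2]='u': occ=0, LF[2]=C('u')+0=15+0=15
L[3]='t': occ=0, LF[3]=C('t')+0=14+0=14
L[4]='q': occ=1, LF[4]=C('q')+1=8+1=9
L[5]='r': occ=0, LF[5]=C('r')+0=11+0=11
L[6]='o': occ=0, LF[6]=C('o')+0=1+0=1
L[7]='q': occ=2, LF[7]=C('q')+2=8+2=10
L[8]='p': occ=1, LF[8]=C('p')+1=5+1=6
L[9]='r': occ=1, LF[9]=C('r')+1=11+1=12
L[10]='$': occ=0, LF[10]=C('$')+0=0+0=0
L[11]='o': occ=1, LF[11]=C('o')+1=1+1=2
L[12]='o': occ=2, LF[12]=C('o')+2=1+2=3
L[13]='o': occ=3, LF[13]=C('o')+3=1+3=4
L[14]='p': occ=2, LF[14]=C('p')+2=5+2=7
L[15]='r': occ=2, LF[15]=C('r')+2=11+2=13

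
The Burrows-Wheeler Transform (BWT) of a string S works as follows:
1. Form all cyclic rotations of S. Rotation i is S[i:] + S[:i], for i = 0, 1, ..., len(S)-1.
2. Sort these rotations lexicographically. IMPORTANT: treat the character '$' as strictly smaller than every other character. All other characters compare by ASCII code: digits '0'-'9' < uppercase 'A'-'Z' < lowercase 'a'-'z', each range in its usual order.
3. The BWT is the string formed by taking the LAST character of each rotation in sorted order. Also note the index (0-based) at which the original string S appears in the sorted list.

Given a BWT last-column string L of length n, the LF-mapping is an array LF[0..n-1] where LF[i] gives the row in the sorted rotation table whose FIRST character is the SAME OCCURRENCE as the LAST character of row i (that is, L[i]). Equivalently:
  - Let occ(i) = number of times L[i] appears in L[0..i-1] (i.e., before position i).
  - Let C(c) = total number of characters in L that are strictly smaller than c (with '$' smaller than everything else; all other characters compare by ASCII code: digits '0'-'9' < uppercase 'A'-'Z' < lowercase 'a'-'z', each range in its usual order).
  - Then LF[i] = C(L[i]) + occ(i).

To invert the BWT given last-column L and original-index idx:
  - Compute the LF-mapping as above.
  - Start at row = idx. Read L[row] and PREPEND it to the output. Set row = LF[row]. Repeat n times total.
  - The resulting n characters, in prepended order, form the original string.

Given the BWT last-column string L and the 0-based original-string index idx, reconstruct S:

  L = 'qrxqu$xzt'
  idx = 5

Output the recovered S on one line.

Answer: utzxxqrq$

Derivation:
LF mapping: 1 3 6 2 5 0 7 8 4
Walk LF starting at row 5, prepending L[row]:
  step 1: row=5, L[5]='$', prepend. Next row=LF[5]=0
  step 2: row=0, L[0]='q', prepend. Next row=LF[0]=1
  step 3: row=1, L[1]='r', prepend. Next row=LF[1]=3
  step 4: row=3, L[3]='q', prepend. Next row=LF[3]=2
  step 5: row=2, L[2]='x', prepend. Next row=LF[2]=6
  step 6: row=6, L[6]='x', prepend. Next row=LF[6]=7
  step 7: row=7, L[7]='z', prepend. Next row=LF[7]=8
  step 8: row=8, L[8]='t', prepend. Next row=LF[8]=4
  step 9: row=4, L[4]='u', prepend. Next row=LF[4]=5
Reversed output: utzxxqrq$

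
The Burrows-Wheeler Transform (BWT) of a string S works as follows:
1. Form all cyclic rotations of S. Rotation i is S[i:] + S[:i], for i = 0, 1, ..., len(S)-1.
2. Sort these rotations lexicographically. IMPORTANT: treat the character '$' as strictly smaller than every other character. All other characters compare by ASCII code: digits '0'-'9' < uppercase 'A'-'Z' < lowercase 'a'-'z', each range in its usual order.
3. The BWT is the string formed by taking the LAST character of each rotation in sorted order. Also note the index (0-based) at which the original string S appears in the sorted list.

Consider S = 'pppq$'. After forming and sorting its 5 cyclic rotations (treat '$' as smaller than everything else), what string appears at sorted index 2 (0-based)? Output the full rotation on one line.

Answer: ppq$p

Derivation:
All 5 rotations (rotation i = S[i:]+S[:i]):
  rot[0] = pppq$
  rot[1] = ppq$p
  rot[2] = pq$pp
  rot[3] = q$ppp
  rot[4] = $pppq
Sorted (with $ < everything):
  sorted[0] = $pppq
  sorted[1] = pppq$
  sorted[2] = ppq$p
  sorted[3] = pq$pp
  sorted[4] = q$ppp
sorted[2] = ppq$p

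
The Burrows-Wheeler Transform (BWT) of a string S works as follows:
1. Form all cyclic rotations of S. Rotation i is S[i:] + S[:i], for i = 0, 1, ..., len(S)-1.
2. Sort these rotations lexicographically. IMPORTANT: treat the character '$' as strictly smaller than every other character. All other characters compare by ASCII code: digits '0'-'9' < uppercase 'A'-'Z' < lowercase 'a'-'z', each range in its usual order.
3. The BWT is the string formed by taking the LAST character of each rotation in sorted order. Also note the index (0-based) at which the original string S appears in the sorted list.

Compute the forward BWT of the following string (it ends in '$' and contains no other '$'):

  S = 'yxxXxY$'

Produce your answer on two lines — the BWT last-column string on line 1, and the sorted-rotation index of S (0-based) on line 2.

All 7 rotations (rotation i = S[i:]+S[:i]):
  rot[0] = yxxXxY$
  rot[1] = xxXxY$y
  rot[2] = xXxY$yx
  rot[3] = XxY$yxx
  rot[4] = xY$yxxX
  rot[5] = Y$yxxXx
  rot[6] = $yxxXxY
Sorted (with $ < everything):
  sorted[0] = $yxxXxY  (last char: 'Y')
  sorted[1] = XxY$yxx  (last char: 'x')
  sorted[2] = Y$yxxXx  (last char: 'x')
  sorted[3] = xXxY$yx  (last char: 'x')
  sorted[4] = xY$yxxX  (last char: 'X')
  sorted[5] = xxXxY$y  (last char: 'y')
  sorted[6] = yxxXxY$  (last char: '$')
Last column: YxxxXy$
Original string S is at sorted index 6

Answer: YxxxXy$
6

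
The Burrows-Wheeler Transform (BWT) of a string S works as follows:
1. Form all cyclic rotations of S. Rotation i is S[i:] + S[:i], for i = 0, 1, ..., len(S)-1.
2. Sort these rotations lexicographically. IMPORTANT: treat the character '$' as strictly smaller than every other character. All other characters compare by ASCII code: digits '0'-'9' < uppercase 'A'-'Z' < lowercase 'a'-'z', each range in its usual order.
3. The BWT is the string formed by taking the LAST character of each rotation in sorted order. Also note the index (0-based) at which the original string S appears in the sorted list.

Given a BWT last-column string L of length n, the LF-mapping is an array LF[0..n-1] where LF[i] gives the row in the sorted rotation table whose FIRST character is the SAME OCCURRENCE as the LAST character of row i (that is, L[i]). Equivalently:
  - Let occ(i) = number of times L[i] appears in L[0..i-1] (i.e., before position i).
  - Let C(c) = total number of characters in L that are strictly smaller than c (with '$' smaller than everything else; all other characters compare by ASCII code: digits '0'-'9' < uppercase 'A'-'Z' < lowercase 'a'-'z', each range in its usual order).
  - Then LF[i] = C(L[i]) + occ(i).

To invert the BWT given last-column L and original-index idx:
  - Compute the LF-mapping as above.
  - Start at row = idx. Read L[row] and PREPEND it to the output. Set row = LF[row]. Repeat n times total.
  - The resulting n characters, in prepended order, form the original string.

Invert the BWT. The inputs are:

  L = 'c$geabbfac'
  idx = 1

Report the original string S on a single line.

Answer: abcgafebc$

Derivation:
LF mapping: 5 0 9 7 1 3 4 8 2 6
Walk LF starting at row 1, prepending L[row]:
  step 1: row=1, L[1]='$', prepend. Next row=LF[1]=0
  step 2: row=0, L[0]='c', prepend. Next row=LF[0]=5
  step 3: row=5, L[5]='b', prepend. Next row=LF[5]=3
  step 4: row=3, L[3]='e', prepend. Next row=LF[3]=7
  step 5: row=7, L[7]='f', prepend. Next row=LF[7]=8
  step 6: row=8, L[8]='a', prepend. Next row=LF[8]=2
  step 7: row=2, L[2]='g', prepend. Next row=LF[2]=9
  step 8: row=9, L[9]='c', prepend. Next row=LF[9]=6
  step 9: row=6, L[6]='b', prepend. Next row=LF[6]=4
  step 10: row=4, L[4]='a', prepend. Next row=LF[4]=1
Reversed output: abcgafebc$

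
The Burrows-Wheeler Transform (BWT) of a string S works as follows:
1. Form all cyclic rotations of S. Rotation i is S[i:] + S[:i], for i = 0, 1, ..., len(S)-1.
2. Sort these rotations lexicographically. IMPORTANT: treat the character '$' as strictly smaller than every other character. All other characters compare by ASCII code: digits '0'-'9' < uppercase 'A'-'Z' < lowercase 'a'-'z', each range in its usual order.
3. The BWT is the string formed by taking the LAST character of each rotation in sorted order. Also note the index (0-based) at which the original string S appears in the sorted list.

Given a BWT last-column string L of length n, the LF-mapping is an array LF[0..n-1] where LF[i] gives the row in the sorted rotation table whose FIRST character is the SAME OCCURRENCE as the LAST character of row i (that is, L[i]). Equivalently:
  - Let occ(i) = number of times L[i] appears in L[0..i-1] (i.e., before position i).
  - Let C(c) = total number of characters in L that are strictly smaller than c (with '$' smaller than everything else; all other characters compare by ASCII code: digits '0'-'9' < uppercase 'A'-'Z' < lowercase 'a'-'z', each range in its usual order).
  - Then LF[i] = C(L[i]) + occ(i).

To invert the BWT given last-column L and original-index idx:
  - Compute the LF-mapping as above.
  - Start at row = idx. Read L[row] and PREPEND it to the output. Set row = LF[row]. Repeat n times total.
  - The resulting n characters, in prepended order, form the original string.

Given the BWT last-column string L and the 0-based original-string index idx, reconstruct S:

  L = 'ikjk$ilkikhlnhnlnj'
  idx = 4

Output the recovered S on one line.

LF mapping: 3 8 6 9 0 4 12 10 5 11 1 13 15 2 16 14 17 7
Walk LF starting at row 4, prepending L[row]:
  step 1: row=4, L[4]='$', prepend. Next row=LF[4]=0
  step 2: row=0, L[0]='i', prepend. Next row=LF[0]=3
  step 3: row=3, L[3]='k', prepend. Next row=LF[3]=9
  step 4: row=9, L[9]='k', prepend. Next row=LF[9]=11
  step 5: row=11, L[11]='l', prepend. Next row=LF[11]=13
  step 6: row=13, L[13]='h', prepend. Next row=LF[13]=2
  step 7: row=2, L[2]='j', prepend. Next row=LF[2]=6
  step 8: row=6, L[6]='l', prepend. Next row=LF[6]=12
  step 9: row=12, L[12]='n', prepend. Next row=LF[12]=15
  step 10: row=15, L[15]='l', prepend. Next row=LF[15]=14
  step 11: row=14, L[14]='n', prepend. Next row=LF[14]=16
  step 12: row=16, L[16]='n', prepend. Next row=LF[16]=17
  step 13: row=17, L[17]='j', prepend. Next row=LF[17]=7
  step 14: row=7, L[7]='k', prepend. Next row=LF[7]=10
  step 15: row=10, L[10]='h', prepend. Next row=LF[10]=1
  step 16: row=1, L[1]='k', prepend. Next row=LF[1]=8
  step 17: row=8, L[8]='i', prepend. Next row=LF[8]=5
  step 18: row=5, L[5]='i', prepend. Next row=LF[5]=4
Reversed output: iikhkjnnlnljhlkki$

Answer: iikhkjnnlnljhlkki$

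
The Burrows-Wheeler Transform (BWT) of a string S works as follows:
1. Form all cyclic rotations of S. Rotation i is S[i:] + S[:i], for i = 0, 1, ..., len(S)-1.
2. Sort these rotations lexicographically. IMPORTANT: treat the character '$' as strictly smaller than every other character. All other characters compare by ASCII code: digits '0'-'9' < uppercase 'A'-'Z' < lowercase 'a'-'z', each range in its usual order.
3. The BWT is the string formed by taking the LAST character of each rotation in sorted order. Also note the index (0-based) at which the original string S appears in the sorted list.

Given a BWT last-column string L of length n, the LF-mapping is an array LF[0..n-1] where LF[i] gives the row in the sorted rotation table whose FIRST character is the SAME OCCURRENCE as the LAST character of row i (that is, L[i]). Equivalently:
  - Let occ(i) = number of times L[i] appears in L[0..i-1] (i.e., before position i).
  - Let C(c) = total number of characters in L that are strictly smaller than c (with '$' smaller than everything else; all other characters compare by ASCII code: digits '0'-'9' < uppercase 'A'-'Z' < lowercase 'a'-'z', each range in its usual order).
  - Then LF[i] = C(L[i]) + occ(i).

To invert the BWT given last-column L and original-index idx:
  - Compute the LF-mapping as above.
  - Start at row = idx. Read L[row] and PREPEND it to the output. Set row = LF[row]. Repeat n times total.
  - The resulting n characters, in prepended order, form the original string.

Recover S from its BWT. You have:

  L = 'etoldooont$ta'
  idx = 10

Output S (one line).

Answer: tattoonoodle$

Derivation:
LF mapping: 3 10 6 4 2 7 8 9 5 11 0 12 1
Walk LF starting at row 10, prepending L[row]:
  step 1: row=10, L[10]='$', prepend. Next row=LF[10]=0
  step 2: row=0, L[0]='e', prepend. Next row=LF[0]=3
  step 3: row=3, L[3]='l', prepend. Next row=LF[3]=4
  step 4: row=4, L[4]='d', prepend. Next row=LF[4]=2
  step 5: row=2, L[2]='o', prepend. Next row=LF[2]=6
  step 6: row=6, L[6]='o', prepend. Next row=LF[6]=8
  step 7: row=8, L[8]='n', prepend. Next row=LF[8]=5
  step 8: row=5, L[5]='o', prepend. Next row=LF[5]=7
  step 9: row=7, L[7]='o', prepend. Next row=LF[7]=9
  step 10: row=9, L[9]='t', prepend. Next row=LF[9]=11
  step 11: row=11, L[11]='t', prepend. Next row=LF[11]=12
  step 12: row=12, L[12]='a', prepend. Next row=LF[12]=1
  step 13: row=1, L[1]='t', prepend. Next row=LF[1]=10
Reversed output: tattoonoodle$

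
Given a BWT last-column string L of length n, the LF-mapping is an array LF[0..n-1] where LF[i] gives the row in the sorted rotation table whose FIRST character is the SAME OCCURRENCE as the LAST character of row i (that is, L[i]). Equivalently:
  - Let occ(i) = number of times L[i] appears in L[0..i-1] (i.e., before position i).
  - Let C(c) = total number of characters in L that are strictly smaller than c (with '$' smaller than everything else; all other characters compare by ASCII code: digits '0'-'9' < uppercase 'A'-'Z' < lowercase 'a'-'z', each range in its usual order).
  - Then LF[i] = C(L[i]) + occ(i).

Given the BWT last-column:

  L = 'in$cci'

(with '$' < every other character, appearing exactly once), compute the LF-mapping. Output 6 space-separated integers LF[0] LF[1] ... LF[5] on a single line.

Answer: 3 5 0 1 2 4

Derivation:
Char counts: '$':1, 'c':2, 'i':2, 'n':1
C (first-col start): C('$')=0, C('c')=1, C('i')=3, C('n')=5
L[0]='i': occ=0, LF[0]=C('i')+0=3+0=3
L[1]='n': occ=0, LF[1]=C('n')+0=5+0=5
L[2]='$': occ=0, LF[2]=C('$')+0=0+0=0
L[3]='c': occ=0, LF[3]=C('c')+0=1+0=1
L[4]='c': occ=1, LF[4]=C('c')+1=1+1=2
L[5]='i': occ=1, LF[5]=C('i')+1=3+1=4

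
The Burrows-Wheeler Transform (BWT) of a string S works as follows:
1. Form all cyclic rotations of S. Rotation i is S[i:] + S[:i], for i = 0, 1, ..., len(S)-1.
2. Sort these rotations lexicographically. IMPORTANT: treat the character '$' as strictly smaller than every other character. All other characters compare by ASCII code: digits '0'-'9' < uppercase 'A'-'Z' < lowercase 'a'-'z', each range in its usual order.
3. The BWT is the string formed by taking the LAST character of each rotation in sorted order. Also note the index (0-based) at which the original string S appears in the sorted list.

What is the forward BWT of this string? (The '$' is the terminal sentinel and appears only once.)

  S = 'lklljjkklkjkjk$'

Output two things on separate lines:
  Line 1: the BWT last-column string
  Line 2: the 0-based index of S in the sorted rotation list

Answer: klkkjjjljkllk$k
13

Derivation:
All 15 rotations (rotation i = S[i:]+S[:i]):
  rot[0] = lklljjkklkjkjk$
  rot[1] = klljjkklkjkjk$l
  rot[2] = lljjkklkjkjk$lk
  rot[3] = ljjkklkjkjk$lkl
  rot[4] = jjkklkjkjk$lkll
  rot[5] = jkklkjkjk$lkllj
  rot[6] = kklkjkjk$lklljj
  rot[7] = klkjkjk$lklljjk
  rot[8] = lkjkjk$lklljjkk
  rot[9] = kjkjk$lklljjkkl
  rot[10] = jkjk$lklljjkklk
  rot[11] = kjk$lklljjkklkj
  rot[12] = jk$lklljjkklkjk
  rot[13] = k$lklljjkklkjkj
  rot[14] = $lklljjkklkjkjk
Sorted (with $ < everything):
  sorted[0] = $lklljjkklkjkjk  (last char: 'k')
  sorted[1] = jjkklkjkjk$lkll  (last char: 'l')
  sorted[2] = jk$lklljjkklkjk  (last char: 'k')
  sorted[3] = jkjk$lklljjkklk  (last char: 'k')
  sorted[4] = jkklkjkjk$lkllj  (last char: 'j')
  sorted[5] = k$lklljjkklkjkj  (last char: 'j')
  sorted[6] = kjk$lklljjkklkj  (last char: 'j')
  sorted[7] = kjkjk$lklljjkkl  (last char: 'l')
  sorted[8] = kklkjkjk$lklljj  (last char: 'j')
  sorted[9] = klkjkjk$lklljjk  (last char: 'k')
  sorted[10] = klljjkklkjkjk$l  (last char: 'l')
  sorted[11] = ljjkklkjkjk$lkl  (last char: 'l')
  sorted[12] = lkjkjk$lklljjkk  (last char: 'k')
  sorted[13] = lklljjkklkjkjk$  (last char: '$')
  sorted[14] = lljjkklkjkjk$lk  (last char: 'k')
Last column: klkkjjjljkllk$k
Original string S is at sorted index 13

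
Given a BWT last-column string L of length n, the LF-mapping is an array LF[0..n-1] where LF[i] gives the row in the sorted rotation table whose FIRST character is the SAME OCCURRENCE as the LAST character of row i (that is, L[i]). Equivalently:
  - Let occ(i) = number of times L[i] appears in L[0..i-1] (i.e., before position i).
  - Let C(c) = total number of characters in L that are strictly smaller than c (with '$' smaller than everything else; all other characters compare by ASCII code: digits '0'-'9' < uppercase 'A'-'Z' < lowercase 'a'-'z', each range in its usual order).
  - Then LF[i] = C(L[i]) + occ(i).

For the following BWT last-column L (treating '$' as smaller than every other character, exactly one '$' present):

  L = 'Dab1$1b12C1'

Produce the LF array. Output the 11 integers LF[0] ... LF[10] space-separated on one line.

Answer: 7 8 9 1 0 2 10 3 5 6 4

Derivation:
Char counts: '$':1, '1':4, '2':1, 'C':1, 'D':1, 'a':1, 'b':2
C (first-col start): C('$')=0, C('1')=1, C('2')=5, C('C')=6, C('D')=7, C('a')=8, C('b')=9
L[0]='D': occ=0, LF[0]=C('D')+0=7+0=7
L[1]='a': occ=0, LF[1]=C('a')+0=8+0=8
L[2]='b': occ=0, LF[2]=C('b')+0=9+0=9
L[3]='1': occ=0, LF[3]=C('1')+0=1+0=1
L[4]='$': occ=0, LF[4]=C('$')+0=0+0=0
L[5]='1': occ=1, LF[5]=C('1')+1=1+1=2
L[6]='b': occ=1, LF[6]=C('b')+1=9+1=10
L[7]='1': occ=2, LF[7]=C('1')+2=1+2=3
L[8]='2': occ=0, LF[8]=C('2')+0=5+0=5
L[9]='C': occ=0, LF[9]=C('C')+0=6+0=6
L[10]='1': occ=3, LF[10]=C('1')+3=1+3=4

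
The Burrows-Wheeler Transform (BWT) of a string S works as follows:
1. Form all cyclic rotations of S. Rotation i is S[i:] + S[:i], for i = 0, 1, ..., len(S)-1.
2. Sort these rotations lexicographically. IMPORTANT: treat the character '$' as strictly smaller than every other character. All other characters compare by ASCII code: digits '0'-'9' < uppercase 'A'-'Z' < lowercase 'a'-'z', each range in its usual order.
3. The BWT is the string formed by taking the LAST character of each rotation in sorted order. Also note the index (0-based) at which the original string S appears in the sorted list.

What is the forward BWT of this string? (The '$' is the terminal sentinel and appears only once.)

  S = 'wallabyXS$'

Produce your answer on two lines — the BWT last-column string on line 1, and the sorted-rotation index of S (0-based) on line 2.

Answer: SXylwala$b
8

Derivation:
All 10 rotations (rotation i = S[i:]+S[:i]):
  rot[0] = wallabyXS$
  rot[1] = allabyXS$w
  rot[2] = llabyXS$wa
  rot[3] = labyXS$wal
  rot[4] = abyXS$wall
  rot[5] = byXS$walla
  rot[6] = yXS$wallab
  rot[7] = XS$wallaby
  rot[8] = S$wallabyX
  rot[9] = $wallabyXS
Sorted (with $ < everything):
  sorted[0] = $wallabyXS  (last char: 'S')
  sorted[1] = S$wallabyX  (last char: 'X')
  sorted[2] = XS$wallaby  (last char: 'y')
  sorted[3] = abyXS$wall  (last char: 'l')
  sorted[4] = allabyXS$w  (last char: 'w')
  sorted[5] = byXS$walla  (last char: 'a')
  sorted[6] = labyXS$wal  (last char: 'l')
  sorted[7] = llabyXS$wa  (last char: 'a')
  sorted[8] = wallabyXS$  (last char: '$')
  sorted[9] = yXS$wallab  (last char: 'b')
Last column: SXylwala$b
Original string S is at sorted index 8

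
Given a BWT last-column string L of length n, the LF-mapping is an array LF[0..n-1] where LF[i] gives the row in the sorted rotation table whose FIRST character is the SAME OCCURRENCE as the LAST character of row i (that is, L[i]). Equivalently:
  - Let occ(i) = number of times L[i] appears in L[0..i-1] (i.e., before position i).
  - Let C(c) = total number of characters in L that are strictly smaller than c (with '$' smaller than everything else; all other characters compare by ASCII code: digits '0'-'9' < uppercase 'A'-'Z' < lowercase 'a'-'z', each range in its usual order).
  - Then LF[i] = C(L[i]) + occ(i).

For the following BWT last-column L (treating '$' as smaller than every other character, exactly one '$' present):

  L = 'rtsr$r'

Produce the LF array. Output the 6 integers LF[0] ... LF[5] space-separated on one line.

Char counts: '$':1, 'r':3, 's':1, 't':1
C (first-col start): C('$')=0, C('r')=1, C('s')=4, C('t')=5
L[0]='r': occ=0, LF[0]=C('r')+0=1+0=1
L[1]='t': occ=0, LF[1]=C('t')+0=5+0=5
L[2]='s': occ=0, LF[2]=C('s')+0=4+0=4
L[3]='r': occ=1, LF[3]=C('r')+1=1+1=2
L[4]='$': occ=0, LF[4]=C('$')+0=0+0=0
L[5]='r': occ=2, LF[5]=C('r')+2=1+2=3

Answer: 1 5 4 2 0 3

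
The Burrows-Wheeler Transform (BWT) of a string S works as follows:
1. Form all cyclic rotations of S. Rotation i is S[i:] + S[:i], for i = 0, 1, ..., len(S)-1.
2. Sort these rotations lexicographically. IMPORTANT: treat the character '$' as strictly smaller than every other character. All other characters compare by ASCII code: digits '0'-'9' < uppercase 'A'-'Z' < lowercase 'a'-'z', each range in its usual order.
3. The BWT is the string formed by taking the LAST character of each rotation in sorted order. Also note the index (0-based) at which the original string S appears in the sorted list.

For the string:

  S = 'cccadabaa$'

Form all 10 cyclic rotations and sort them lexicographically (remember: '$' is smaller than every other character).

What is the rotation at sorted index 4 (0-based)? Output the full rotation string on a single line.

Answer: adabaa$ccc

Derivation:
All 10 rotations (rotation i = S[i:]+S[:i]):
  rot[0] = cccadabaa$
  rot[1] = ccadabaa$c
  rot[2] = cadabaa$cc
  rot[3] = adabaa$ccc
  rot[4] = dabaa$ccca
  rot[5] = abaa$cccad
  rot[6] = baa$cccada
  rot[7] = aa$cccadab
  rot[8] = a$cccadaba
  rot[9] = $cccadabaa
Sorted (with $ < everything):
  sorted[0] = $cccadabaa
  sorted[1] = a$cccadaba
  sorted[2] = aa$cccadab
  sorted[3] = abaa$cccad
  sorted[4] = adabaa$ccc
  sorted[5] = baa$cccada
  sorted[6] = cadabaa$cc
  sorted[7] = ccadabaa$c
  sorted[8] = cccadabaa$
  sorted[9] = dabaa$ccca
sorted[4] = adabaa$ccc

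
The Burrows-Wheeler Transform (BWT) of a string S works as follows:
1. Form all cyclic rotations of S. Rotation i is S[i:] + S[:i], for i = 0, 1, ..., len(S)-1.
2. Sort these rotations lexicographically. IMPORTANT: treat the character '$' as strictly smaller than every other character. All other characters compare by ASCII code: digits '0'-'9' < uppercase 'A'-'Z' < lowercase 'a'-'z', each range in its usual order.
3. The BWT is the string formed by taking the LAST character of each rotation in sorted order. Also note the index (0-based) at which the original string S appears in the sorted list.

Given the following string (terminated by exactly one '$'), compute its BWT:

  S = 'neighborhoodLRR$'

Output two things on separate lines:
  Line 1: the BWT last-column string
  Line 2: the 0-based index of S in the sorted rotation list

Answer: RdRLhonigre$ohbo
11

Derivation:
All 16 rotations (rotation i = S[i:]+S[:i]):
  rot[0] = neighborhoodLRR$
  rot[1] = eighborhoodLRR$n
  rot[2] = ighborhoodLRR$ne
  rot[3] = ghborhoodLRR$nei
  rot[4] = hborhoodLRR$neig
  rot[5] = borhoodLRR$neigh
  rot[6] = orhoodLRR$neighb
  rot[7] = rhoodLRR$neighbo
  rot[8] = hoodLRR$neighbor
  rot[9] = oodLRR$neighborh
  rot[10] = odLRR$neighborho
  rot[11] = dLRR$neighborhoo
  rot[12] = LRR$neighborhood
  rot[13] = RR$neighborhoodL
  rot[14] = R$neighborhoodLR
  rot[15] = $neighborhoodLRR
Sorted (with $ < everything):
  sorted[0] = $neighborhoodLRR  (last char: 'R')
  sorted[1] = LRR$neighborhood  (last char: 'd')
  sorted[2] = R$neighborhoodLR  (last char: 'R')
  sorted[3] = RR$neighborhoodL  (last char: 'L')
  sorted[4] = borhoodLRR$neigh  (last char: 'h')
  sorted[5] = dLRR$neighborhoo  (last char: 'o')
  sorted[6] = eighborhoodLRR$n  (last char: 'n')
  sorted[7] = ghborhoodLRR$nei  (last char: 'i')
  sorted[8] = hborhoodLRR$neig  (last char: 'g')
  sorted[9] = hoodLRR$neighbor  (last char: 'r')
  sorted[10] = ighborhoodLRR$ne  (last char: 'e')
  sorted[11] = neighborhoodLRR$  (last char: '$')
  sorted[12] = odLRR$neighborho  (last char: 'o')
  sorted[13] = oodLRR$neighborh  (last char: 'h')
  sorted[14] = orhoodLRR$neighb  (last char: 'b')
  sorted[15] = rhoodLRR$neighbo  (last char: 'o')
Last column: RdRLhonigre$ohbo
Original string S is at sorted index 11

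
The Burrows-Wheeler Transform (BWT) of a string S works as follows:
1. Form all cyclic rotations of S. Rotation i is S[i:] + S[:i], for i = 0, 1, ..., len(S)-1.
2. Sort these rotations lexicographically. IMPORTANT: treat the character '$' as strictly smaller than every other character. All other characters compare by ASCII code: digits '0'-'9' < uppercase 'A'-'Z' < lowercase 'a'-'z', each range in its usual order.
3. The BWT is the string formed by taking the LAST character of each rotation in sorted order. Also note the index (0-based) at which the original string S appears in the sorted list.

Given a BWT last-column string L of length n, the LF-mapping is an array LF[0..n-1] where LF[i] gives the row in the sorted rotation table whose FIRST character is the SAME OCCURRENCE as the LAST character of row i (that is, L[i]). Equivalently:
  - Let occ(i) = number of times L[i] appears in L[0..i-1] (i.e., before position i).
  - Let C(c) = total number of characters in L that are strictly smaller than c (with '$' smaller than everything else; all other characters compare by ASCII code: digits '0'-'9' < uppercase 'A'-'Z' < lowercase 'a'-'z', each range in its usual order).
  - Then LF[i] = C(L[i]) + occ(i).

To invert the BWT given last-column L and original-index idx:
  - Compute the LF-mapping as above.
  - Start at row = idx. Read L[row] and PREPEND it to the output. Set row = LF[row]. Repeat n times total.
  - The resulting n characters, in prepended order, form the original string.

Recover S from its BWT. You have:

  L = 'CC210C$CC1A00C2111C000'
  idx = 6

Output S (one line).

Answer: 0CC10201C0C2A1C00C11C$

Derivation:
LF mapping: 15 16 12 7 1 17 0 18 19 8 14 2 3 20 13 9 10 11 21 4 5 6
Walk LF starting at row 6, prepending L[row]:
  step 1: row=6, L[6]='$', prepend. Next row=LF[6]=0
  step 2: row=0, L[0]='C', prepend. Next row=LF[0]=15
  step 3: row=15, L[15]='1', prepend. Next row=LF[15]=9
  step 4: row=9, L[9]='1', prepend. Next row=LF[9]=8
  step 5: row=8, L[8]='C', prepend. Next row=LF[8]=19
  step 6: row=19, L[19]='0', prepend. Next row=LF[19]=4
  step 7: row=4, L[4]='0', prepend. Next row=LF[4]=1
  step 8: row=1, L[1]='C', prepend. Next row=LF[1]=16
  step 9: row=16, L[16]='1', prepend. Next row=LF[16]=10
  step 10: row=10, L[10]='A', prepend. Next row=LF[10]=14
  step 11: row=14, L[14]='2', prepend. Next row=LF[14]=13
  step 12: row=13, L[13]='C', prepend. Next row=LF[13]=20
  step 13: row=20, L[20]='0', prepend. Next row=LF[20]=5
  step 14: row=5, L[5]='C', prepend. Next row=LF[5]=17
  step 15: row=17, L[17]='1', prepend. Next row=LF[17]=11
  step 16: row=11, L[11]='0', prepend. Next row=LF[11]=2
  step 17: row=2, L[2]='2', prepend. Next row=LF[2]=12
  step 18: row=12, L[12]='0', prepend. Next row=LF[12]=3
  step 19: row=3, L[3]='1', prepend. Next row=LF[3]=7
  step 20: row=7, L[7]='C', prepend. Next row=LF[7]=18
  step 21: row=18, L[18]='C', prepend. Next row=LF[18]=21
  step 22: row=21, L[21]='0', prepend. Next row=LF[21]=6
Reversed output: 0CC10201C0C2A1C00C11C$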